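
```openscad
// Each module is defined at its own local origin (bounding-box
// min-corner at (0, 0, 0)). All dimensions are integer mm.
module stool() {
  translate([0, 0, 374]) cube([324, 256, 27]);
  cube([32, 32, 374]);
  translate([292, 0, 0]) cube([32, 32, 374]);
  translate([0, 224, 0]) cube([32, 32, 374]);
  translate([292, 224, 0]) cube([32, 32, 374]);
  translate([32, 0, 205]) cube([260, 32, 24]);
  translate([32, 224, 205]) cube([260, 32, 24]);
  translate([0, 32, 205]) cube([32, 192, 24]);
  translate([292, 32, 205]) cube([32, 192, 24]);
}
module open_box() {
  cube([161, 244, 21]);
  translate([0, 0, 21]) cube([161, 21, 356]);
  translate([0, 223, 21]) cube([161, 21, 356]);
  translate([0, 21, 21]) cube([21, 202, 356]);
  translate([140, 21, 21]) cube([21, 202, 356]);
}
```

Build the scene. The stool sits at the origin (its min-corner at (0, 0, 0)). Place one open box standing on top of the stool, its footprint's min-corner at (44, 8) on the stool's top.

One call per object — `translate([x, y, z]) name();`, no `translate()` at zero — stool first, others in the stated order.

stool();
translate([44, 8, 401]) open_box();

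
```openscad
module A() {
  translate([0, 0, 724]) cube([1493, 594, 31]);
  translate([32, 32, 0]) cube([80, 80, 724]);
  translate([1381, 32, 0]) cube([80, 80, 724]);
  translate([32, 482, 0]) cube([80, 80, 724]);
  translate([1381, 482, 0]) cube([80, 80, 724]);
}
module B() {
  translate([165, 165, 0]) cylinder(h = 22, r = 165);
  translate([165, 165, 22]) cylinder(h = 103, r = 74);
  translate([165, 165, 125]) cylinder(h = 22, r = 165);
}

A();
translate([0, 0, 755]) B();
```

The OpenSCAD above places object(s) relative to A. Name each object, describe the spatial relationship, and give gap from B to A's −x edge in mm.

A is a table. B is a spool. The spool is on top of the table. The gap from the spool to the table's −x edge is 0 mm.

The spool's min-x is at 0; the table's min-x is 0; gap = 0 mm.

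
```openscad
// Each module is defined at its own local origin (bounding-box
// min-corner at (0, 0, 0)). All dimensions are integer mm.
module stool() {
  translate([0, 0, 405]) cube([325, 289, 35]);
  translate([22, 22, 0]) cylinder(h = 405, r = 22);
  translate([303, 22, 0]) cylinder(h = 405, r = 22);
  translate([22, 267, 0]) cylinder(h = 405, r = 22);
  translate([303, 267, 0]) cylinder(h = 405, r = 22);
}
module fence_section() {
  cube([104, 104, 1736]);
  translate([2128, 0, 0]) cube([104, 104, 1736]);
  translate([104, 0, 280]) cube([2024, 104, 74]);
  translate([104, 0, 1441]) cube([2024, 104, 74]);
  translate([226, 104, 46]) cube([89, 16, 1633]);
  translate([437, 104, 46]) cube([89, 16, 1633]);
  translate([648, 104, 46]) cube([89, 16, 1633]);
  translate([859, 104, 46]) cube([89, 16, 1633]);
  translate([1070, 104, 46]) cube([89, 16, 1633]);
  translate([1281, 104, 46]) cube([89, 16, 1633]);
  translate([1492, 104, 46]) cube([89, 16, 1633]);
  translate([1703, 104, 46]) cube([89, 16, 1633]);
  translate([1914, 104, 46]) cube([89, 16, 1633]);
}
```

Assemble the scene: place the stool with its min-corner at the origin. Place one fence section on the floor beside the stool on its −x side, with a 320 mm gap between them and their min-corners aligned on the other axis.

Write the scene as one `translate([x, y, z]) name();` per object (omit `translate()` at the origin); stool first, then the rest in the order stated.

stool();
translate([-2552, 0, 0]) fence_section();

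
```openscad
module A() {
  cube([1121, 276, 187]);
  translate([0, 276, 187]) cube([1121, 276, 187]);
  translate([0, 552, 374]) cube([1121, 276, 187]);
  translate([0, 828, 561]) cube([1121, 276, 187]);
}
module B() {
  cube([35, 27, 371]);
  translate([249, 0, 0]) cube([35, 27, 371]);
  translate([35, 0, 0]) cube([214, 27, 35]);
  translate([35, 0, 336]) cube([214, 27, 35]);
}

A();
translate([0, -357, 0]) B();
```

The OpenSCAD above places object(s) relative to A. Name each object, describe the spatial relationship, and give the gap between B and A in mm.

A is a staircase. B is a picture frame. The picture frame is on the floor beside the staircase on its −y side. The gap between the picture frame and the staircase is 330 mm.

The picture frame's nearest face is 330 mm from the staircase's −y face.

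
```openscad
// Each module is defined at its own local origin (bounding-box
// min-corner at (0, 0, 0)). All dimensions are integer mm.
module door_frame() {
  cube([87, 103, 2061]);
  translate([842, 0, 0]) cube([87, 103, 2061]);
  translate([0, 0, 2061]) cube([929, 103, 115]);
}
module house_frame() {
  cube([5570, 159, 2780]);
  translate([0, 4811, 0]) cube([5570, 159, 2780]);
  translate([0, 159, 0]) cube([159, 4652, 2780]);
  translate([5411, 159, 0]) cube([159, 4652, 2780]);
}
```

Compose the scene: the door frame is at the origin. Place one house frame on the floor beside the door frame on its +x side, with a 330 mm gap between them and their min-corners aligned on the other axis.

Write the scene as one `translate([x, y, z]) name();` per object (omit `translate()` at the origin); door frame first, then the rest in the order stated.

door_frame();
translate([1259, 0, 0]) house_frame();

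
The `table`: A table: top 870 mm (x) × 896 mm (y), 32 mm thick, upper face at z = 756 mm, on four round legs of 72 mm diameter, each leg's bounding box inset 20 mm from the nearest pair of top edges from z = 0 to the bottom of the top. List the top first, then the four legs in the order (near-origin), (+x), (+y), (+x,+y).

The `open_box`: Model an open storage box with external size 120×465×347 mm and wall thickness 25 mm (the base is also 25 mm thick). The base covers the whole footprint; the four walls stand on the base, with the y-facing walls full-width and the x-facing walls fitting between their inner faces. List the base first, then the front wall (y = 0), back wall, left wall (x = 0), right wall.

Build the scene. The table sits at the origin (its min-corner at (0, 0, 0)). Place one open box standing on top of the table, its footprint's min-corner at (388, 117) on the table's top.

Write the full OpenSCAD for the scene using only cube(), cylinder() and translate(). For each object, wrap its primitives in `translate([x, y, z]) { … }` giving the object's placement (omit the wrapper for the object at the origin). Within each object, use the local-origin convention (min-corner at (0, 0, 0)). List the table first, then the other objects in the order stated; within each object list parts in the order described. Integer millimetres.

translate([0, 0, 724]) cube([870, 896, 32]);
translate([56, 56, 0]) cylinder(h = 724, r = 36);
translate([814, 56, 0]) cylinder(h = 724, r = 36);
translate([56, 840, 0]) cylinder(h = 724, r = 36);
translate([814, 840, 0]) cylinder(h = 724, r = 36);
translate([388, 117, 756]) {
  cube([120, 465, 25]);
  translate([0, 0, 25]) cube([120, 25, 322]);
  translate([0, 440, 25]) cube([120, 25, 322]);
  translate([0, 25, 25]) cube([25, 415, 322]);
  translate([95, 25, 25]) cube([25, 415, 322]);
}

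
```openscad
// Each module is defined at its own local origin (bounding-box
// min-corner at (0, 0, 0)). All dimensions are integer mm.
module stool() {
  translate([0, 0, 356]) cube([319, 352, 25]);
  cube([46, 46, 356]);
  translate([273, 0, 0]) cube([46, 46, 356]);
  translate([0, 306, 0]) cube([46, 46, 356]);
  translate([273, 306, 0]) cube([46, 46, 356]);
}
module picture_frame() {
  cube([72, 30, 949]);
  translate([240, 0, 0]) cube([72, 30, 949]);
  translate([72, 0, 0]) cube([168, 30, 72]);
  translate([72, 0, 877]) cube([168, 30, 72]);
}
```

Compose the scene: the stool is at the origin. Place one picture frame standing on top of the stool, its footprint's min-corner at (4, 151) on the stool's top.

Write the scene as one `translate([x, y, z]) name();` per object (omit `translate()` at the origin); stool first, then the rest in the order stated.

stool();
translate([4, 151, 381]) picture_frame();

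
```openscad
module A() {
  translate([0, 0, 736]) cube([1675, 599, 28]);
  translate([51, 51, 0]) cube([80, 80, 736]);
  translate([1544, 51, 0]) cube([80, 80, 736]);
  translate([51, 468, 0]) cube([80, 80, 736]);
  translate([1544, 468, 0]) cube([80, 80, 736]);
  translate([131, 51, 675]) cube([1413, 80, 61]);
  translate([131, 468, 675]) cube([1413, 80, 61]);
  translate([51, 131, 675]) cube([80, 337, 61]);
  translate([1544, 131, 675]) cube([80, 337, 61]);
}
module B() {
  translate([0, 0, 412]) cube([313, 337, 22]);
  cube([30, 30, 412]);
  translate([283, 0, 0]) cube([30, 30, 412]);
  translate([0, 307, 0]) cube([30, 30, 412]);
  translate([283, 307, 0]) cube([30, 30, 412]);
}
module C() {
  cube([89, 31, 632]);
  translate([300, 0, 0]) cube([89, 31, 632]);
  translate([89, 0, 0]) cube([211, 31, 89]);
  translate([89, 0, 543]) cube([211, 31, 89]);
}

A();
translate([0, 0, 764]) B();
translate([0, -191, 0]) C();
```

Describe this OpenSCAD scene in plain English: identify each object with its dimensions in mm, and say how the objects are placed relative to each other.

A is a table: top 1675 mm (x) × 599 mm (y), 28 mm thick, upper face at z = 764 mm, on four 80×80 mm square legs, each inset 51 mm from the nearest pair of top edges, running from z = 0 to the bottom of the top. Four apron rails, 80 mm thick and 61 mm tall, run between adjacent legs with their top edges flush with the underside of the top and their outer faces flush with the legs' outer faces.

B is a simple wooden stool: a rectangular seat 313 mm (x) by 337 mm (y), 22 mm thick, top face at z = 434 mm, on four square legs, each 30×30 mm in cross-section. The legs rest on z = 0, each flush with a corner of the seat.

C is a rectangular picture frame lying in the x–z plane (depth along y). The opening is 211 mm wide (x) by 454 mm tall (z), surrounded by a border 89 mm wide on all four sides. The frame is 31 mm deep and is made of two full-height vertical stiles with two horizontal rails fitted between them.

The stool is on top of the table. The picture frame is on the floor beside the table on its −y side.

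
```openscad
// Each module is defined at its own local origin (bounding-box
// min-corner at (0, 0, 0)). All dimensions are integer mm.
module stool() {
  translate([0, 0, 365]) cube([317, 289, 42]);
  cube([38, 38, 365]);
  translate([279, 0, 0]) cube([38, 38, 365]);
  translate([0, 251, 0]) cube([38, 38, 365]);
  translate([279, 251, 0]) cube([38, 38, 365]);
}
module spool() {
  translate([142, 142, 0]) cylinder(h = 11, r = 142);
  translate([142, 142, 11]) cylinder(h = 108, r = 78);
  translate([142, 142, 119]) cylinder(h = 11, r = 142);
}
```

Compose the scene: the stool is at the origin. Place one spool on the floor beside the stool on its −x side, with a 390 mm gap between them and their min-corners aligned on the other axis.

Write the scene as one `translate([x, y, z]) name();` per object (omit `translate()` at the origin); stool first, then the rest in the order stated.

stool();
translate([-674, 0, 0]) spool();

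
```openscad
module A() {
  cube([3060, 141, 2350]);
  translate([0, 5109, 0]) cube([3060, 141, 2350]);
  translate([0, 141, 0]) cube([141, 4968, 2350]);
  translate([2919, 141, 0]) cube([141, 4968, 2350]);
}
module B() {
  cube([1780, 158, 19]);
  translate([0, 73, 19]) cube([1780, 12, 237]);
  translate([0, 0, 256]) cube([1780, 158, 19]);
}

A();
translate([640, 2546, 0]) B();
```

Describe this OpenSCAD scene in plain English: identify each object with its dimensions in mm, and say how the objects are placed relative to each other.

A is the wall frame of a small rectangular building: four walls, each 2350 mm tall and 141 mm thick, enclosing a footprint 3060 mm (x) by 5250 mm (y) outside-to-outside, with no floor or roof. The front and back walls (the −y and +y sides) span the full width; the two side walls fit between them.

B is an I-beam lying along x, 1780 mm long. Overall section height 275 mm. Two flanges 158 mm wide (y) and 19 mm thick, one on the floor and one at the top; a web 12 mm thick runs between them, centred on the flange width.

The I-beam sits inside the house frame, centred.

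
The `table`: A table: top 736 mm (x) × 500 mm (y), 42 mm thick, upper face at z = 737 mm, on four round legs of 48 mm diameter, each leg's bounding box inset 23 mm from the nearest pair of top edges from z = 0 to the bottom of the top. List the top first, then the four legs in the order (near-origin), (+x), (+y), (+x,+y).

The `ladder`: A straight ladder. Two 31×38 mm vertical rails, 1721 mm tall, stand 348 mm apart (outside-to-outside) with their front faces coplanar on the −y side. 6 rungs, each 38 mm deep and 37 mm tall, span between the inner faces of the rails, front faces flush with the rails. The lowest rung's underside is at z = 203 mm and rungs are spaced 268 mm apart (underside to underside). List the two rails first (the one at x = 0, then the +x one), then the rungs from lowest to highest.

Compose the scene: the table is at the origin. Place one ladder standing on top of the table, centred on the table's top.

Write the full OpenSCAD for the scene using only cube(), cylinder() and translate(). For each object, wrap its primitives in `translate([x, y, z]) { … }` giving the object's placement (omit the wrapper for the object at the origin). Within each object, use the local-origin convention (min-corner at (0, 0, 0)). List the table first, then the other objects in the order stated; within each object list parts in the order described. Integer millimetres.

translate([0, 0, 695]) cube([736, 500, 42]);
translate([47, 47, 0]) cylinder(h = 695, r = 24);
translate([689, 47, 0]) cylinder(h = 695, r = 24);
translate([47, 453, 0]) cylinder(h = 695, r = 24);
translate([689, 453, 0]) cylinder(h = 695, r = 24);
translate([194, 231, 737]) {
  cube([31, 38, 1721]);
  translate([317, 0, 0]) cube([31, 38, 1721]);
  translate([31, 0, 203]) cube([286, 38, 37]);
  translate([31, 0, 471]) cube([286, 38, 37]);
  translate([31, 0, 739]) cube([286, 38, 37]);
  translate([31, 0, 1007]) cube([286, 38, 37]);
  translate([31, 0, 1275]) cube([286, 38, 37]);
  translate([31, 0, 1543]) cube([286, 38, 37]);
}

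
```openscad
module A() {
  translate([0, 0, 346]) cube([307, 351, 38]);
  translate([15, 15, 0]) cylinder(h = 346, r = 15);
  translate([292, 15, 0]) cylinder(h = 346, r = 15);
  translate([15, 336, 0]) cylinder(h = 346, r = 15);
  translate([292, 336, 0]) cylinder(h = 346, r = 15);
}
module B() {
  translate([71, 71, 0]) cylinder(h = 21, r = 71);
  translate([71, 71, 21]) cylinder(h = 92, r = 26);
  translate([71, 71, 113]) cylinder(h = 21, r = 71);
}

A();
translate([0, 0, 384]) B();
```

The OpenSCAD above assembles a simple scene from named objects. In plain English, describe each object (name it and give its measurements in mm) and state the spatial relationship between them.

A is a simple wooden stool: a rectangular seat 307 mm (x) by 351 mm (y), 38 mm thick, top face at z = 384 mm, on four round legs, each 30 mm in diameter. The legs rest on z = 0, each leg's axis is inset half a diameter from the nearest pair of seat edges (so the leg's bounding box is flush with the corner).

B is a spool: two coaxial disc flanges of radius 71 mm and thickness 21 mm, joined by a core cylinder of radius 26 mm and height 92 mm. The lower flange rests on z = 0 and the three cylinders share a vertical axis.

The spool is on top of the stool.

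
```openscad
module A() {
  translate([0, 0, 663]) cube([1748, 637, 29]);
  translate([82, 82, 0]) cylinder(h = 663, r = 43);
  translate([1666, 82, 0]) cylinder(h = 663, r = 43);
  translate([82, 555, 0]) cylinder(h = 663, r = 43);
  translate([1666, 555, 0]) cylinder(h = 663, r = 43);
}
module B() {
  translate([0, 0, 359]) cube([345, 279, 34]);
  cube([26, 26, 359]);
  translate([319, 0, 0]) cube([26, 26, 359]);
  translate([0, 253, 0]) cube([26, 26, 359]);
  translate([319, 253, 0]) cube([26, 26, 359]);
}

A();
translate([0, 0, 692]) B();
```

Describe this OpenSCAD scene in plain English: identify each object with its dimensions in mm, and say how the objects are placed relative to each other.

A is a rectangular dining table. The top is 1748×637×29 mm with its upper surface at z = 692 mm. It stands on four round legs of 86 mm diameter, each leg's bounding box inset 39 mm from the nearest pair of top edges, running from the floor to the underside of the top.

B is a four-legged stool. The seat is a 345×279×34 mm slab whose top surface is at z = 393 mm; four square legs, each 26×26 mm in cross-section, run from the floor (z = 0) to the underside of the seat, each flush with a corner of the seat.

The stool is on top of the table.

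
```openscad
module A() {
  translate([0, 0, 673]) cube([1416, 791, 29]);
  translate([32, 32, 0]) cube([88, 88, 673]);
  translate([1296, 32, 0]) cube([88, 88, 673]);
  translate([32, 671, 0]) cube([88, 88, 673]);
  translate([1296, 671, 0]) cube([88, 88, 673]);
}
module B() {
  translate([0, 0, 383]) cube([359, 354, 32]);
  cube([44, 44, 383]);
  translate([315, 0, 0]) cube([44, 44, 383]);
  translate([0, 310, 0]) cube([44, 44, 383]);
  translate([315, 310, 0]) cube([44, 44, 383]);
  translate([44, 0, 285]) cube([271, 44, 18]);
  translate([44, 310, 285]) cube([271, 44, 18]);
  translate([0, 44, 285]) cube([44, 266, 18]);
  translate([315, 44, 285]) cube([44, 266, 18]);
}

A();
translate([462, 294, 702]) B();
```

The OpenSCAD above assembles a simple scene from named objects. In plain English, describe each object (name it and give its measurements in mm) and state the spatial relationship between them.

A is a table: top 1416 mm (x) × 791 mm (y), 29 mm thick, upper face at z = 702 mm, on four 88×88 mm square legs, each inset 32 mm from the nearest pair of top edges, running from z = 0 to the bottom of the top.

B is a four-legged stool. The seat is a 359×354×32 mm slab whose top surface is at z = 415 mm; four square legs, each 44×44 mm in cross-section, run from the floor (z = 0) to the underside of the seat, each flush with a corner of the seat. Four stretchers, 44 mm wide and 18 mm tall, connect adjacent legs with their undersides at z = 285 mm, each running between the inner faces of the legs it joins and aligned with the legs' outer faces on the other axis.

The stool is on top of the table.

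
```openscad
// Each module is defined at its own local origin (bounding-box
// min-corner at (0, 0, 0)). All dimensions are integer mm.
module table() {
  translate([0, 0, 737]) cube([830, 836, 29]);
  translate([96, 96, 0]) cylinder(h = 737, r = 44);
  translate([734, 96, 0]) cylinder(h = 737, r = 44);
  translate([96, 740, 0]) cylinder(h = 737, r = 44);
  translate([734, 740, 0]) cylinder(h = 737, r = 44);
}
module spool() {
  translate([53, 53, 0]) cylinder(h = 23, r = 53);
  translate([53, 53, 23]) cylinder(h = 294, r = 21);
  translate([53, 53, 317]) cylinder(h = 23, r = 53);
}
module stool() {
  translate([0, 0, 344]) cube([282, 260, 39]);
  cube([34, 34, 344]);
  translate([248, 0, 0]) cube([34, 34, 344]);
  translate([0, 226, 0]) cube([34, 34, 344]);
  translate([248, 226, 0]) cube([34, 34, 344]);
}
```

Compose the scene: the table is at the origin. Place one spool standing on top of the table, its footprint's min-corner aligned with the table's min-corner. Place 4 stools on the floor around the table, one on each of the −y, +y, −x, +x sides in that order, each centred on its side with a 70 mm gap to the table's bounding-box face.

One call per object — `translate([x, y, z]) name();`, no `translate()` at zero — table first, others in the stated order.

table();
translate([0, 0, 766]) spool();
translate([274, -330, 0]) stool();
translate([274, 906, 0]) stool();
translate([-352, 288, 0]) stool();
translate([900, 288, 0]) stool();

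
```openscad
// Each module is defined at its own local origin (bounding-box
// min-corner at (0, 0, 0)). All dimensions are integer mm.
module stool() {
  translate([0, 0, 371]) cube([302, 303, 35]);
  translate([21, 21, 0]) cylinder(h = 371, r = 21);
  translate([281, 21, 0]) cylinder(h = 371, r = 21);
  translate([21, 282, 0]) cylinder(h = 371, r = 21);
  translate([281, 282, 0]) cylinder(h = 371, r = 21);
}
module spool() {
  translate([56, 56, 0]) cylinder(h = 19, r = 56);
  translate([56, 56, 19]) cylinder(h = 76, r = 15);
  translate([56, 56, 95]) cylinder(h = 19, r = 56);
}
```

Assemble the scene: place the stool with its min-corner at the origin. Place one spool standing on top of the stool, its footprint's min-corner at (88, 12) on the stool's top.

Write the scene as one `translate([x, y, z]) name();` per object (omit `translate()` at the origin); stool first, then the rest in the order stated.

stool();
translate([88, 12, 406]) spool();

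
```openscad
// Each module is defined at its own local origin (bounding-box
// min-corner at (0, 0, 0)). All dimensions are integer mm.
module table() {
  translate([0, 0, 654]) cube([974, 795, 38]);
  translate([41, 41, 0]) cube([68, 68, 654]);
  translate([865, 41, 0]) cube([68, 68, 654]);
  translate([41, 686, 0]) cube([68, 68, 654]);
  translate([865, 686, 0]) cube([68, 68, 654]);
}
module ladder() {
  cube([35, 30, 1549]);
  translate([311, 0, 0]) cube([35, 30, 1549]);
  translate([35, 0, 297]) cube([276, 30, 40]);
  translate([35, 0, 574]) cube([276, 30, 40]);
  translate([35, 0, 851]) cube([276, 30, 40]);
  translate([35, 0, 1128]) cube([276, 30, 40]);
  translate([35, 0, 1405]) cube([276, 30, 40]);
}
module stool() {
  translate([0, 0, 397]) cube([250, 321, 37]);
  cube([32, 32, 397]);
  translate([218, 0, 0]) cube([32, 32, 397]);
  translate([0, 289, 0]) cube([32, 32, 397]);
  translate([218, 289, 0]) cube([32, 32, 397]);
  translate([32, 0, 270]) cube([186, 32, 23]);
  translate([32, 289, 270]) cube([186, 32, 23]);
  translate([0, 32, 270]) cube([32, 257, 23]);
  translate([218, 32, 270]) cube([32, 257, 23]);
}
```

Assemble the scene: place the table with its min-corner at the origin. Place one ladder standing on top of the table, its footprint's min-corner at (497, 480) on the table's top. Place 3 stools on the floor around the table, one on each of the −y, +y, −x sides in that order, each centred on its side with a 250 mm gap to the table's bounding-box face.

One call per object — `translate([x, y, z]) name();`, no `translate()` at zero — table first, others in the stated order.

table();
translate([497, 480, 692]) ladder();
translate([362, -571, 0]) stool();
translate([362, 1045, 0]) stool();
translate([-500, 237, 0]) stool();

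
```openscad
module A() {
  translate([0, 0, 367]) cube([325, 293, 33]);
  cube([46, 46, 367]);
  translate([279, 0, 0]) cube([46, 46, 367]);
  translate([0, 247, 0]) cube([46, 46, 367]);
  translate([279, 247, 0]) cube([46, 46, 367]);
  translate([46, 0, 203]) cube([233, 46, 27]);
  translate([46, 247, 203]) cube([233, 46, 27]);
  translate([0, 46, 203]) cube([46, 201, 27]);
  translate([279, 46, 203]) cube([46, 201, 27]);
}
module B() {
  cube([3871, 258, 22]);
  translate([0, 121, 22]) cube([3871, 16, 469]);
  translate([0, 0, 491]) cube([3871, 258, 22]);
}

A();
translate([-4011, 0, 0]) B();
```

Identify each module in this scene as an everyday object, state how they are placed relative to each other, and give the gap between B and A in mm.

A is a stool. B is an I-beam. The I-beam is on the floor beside the stool on its −x side. The gap between the I-beam and the stool is 140 mm.

The I-beam's nearest face is 140 mm from the stool's −x face.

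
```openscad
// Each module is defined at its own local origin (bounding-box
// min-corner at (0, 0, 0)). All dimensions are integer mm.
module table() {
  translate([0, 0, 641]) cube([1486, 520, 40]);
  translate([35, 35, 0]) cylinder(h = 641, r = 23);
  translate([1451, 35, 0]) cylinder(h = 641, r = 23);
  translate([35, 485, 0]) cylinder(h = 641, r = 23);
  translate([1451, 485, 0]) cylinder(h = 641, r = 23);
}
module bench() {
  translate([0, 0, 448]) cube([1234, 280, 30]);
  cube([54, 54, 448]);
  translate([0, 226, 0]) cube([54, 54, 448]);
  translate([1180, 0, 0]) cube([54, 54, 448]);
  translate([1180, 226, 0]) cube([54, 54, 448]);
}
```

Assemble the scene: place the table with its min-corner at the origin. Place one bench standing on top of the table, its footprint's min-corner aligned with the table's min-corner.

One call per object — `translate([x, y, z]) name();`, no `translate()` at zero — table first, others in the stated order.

table();
translate([0, 0, 681]) bench();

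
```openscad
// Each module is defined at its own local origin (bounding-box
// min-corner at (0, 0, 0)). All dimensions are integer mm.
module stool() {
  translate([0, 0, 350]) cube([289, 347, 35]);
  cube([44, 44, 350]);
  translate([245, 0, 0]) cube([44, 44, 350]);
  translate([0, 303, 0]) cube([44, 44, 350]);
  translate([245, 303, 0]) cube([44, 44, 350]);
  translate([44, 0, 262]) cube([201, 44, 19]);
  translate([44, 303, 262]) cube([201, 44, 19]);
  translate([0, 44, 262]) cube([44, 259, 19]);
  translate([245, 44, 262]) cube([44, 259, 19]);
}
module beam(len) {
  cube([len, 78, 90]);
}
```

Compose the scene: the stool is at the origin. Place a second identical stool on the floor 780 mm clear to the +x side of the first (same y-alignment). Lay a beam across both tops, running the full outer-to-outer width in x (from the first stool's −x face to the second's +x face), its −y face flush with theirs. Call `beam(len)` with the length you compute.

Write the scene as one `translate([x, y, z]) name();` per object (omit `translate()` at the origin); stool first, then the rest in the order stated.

stool();
translate([1069, 0, 0]) stool();
translate([0, 0, 385]) beam(1358);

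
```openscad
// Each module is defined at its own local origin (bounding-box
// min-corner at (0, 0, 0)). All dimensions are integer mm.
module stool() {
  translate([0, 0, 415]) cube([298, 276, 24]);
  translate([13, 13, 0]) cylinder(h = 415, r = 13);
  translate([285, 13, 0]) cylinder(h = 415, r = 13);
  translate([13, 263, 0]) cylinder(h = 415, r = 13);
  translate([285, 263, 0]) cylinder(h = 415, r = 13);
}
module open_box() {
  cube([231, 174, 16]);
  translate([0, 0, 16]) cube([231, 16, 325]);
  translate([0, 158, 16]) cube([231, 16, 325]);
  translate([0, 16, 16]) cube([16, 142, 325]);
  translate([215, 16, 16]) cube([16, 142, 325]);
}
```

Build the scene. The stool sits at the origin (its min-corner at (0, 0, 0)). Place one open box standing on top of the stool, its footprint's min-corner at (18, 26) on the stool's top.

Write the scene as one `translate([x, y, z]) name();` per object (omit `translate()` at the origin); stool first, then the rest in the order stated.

stool();
translate([18, 26, 439]) open_box();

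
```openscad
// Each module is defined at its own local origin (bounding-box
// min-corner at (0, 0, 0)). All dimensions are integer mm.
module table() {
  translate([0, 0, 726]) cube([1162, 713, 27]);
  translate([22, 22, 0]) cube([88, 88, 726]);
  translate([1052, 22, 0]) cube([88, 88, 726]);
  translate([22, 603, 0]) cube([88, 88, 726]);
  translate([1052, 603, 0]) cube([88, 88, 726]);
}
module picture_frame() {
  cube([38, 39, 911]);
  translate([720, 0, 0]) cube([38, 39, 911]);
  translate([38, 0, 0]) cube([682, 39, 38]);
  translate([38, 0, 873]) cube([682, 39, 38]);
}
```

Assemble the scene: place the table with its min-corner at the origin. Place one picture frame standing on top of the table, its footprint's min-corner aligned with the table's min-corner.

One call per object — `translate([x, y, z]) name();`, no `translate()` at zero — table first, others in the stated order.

table();
translate([0, 0, 753]) picture_frame();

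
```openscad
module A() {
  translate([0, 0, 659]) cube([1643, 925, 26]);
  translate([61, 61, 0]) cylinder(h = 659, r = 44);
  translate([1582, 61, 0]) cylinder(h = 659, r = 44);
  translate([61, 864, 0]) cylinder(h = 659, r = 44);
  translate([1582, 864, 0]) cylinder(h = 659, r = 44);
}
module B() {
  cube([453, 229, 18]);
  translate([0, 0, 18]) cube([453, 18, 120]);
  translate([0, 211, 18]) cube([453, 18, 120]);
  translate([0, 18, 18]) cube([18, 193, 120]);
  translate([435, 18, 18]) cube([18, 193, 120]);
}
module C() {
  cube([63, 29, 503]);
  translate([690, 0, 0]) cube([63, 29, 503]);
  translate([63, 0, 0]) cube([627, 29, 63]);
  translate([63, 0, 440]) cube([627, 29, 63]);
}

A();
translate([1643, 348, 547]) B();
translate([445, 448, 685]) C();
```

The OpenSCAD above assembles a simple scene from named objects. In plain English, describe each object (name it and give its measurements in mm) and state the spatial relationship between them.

A is a rectangular dining table. The top is 1643×925×26 mm with its upper surface at z = 685 mm. It stands on four round legs of 88 mm diameter, each leg's bounding box inset 17 mm from the nearest pair of top edges, running from the floor to the underside of the top.

B is an open storage box with external size 453×229×138 mm and wall thickness 18 mm (the base is also 18 mm thick). The base covers the whole footprint; the four walls stand on the base, with the y-facing walls full-width and the x-facing walls fitting between their inner faces.

C is a rectangular picture frame lying in the x–z plane (depth along y). The opening is 627 mm wide (x) by 377 mm tall (z), surrounded by a border 63 mm wide on all four sides. The frame is 29 mm deep and is made of two full-height vertical stiles with two horizontal rails fitted between them.

The open box is beside the table with their tops flush at z = 685. The picture frame is on top of the table, centred.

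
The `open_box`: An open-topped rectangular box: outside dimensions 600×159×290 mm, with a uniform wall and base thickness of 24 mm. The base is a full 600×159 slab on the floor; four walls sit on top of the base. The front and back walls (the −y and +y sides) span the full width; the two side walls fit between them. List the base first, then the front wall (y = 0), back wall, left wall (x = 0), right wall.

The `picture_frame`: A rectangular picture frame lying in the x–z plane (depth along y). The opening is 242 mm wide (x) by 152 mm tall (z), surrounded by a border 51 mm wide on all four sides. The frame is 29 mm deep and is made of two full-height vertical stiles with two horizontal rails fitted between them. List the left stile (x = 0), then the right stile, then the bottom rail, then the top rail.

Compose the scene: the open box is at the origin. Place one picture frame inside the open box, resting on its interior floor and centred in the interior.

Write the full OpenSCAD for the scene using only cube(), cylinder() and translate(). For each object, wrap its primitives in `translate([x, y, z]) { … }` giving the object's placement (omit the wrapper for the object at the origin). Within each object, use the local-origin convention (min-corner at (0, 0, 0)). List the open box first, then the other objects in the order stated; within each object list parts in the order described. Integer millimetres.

cube([600, 159, 24]);
translate([0, 0, 24]) cube([600, 24, 266]);
translate([0, 135, 24]) cube([600, 24, 266]);
translate([0, 24, 24]) cube([24, 111, 266]);
translate([576, 24, 24]) cube([24, 111, 266]);
translate([128, 65, 24]) {
  cube([51, 29, 254]);
  translate([293, 0, 0]) cube([51, 29, 254]);
  translate([51, 0, 0]) cube([242, 29, 51]);
  translate([51, 0, 203]) cube([242, 29, 51]);
}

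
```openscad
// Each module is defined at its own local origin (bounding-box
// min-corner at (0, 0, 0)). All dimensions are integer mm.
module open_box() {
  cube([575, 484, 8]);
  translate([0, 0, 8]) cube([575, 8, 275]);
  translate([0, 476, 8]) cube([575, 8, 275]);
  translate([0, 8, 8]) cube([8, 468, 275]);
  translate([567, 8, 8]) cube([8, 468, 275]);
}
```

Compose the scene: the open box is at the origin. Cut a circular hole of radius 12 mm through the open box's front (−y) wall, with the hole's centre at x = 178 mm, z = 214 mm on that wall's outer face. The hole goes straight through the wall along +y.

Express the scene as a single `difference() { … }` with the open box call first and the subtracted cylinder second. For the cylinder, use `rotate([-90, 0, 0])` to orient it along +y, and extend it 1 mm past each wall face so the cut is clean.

difference() {
  open_box();
  translate([178, -1, 214]) rotate([-90, 0, 0]) cylinder(h = 10, r = 12);
}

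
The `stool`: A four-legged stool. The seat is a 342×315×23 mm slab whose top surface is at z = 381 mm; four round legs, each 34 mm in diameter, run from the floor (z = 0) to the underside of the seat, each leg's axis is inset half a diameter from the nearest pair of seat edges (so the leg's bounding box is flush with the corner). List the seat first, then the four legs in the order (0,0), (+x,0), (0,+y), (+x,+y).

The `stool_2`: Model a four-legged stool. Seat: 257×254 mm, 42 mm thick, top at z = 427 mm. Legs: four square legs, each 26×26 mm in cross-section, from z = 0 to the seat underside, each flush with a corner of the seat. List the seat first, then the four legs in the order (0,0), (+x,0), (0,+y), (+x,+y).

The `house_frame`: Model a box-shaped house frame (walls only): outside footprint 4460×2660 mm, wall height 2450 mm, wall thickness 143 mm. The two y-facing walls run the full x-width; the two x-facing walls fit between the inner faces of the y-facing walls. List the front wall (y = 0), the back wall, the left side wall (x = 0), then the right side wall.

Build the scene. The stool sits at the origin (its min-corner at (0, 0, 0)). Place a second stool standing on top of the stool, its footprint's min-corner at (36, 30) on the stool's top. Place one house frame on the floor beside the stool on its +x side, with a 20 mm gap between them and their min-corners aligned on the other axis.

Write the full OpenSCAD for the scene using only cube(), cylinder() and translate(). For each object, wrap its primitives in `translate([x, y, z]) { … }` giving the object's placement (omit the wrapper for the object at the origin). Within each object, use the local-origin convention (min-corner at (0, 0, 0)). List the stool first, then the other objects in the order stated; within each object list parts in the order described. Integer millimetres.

translate([0, 0, 358]) cube([342, 315, 23]);
translate([17, 17, 0]) cylinder(h = 358, r = 17);
translate([325, 17, 0]) cylinder(h = 358, r = 17);
translate([17, 298, 0]) cylinder(h = 358, r = 17);
translate([325, 298, 0]) cylinder(h = 358, r = 17);
translate([36, 30, 381]) {
  translate([0, 0, 385]) cube([257, 254, 42]);
  cube([26, 26, 385]);
  translate([231, 0, 0]) cube([26, 26, 385]);
  translate([0, 228, 0]) cube([26, 26, 385]);
  translate([231, 228, 0]) cube([26, 26, 385]);
}
translate([362, 0, 0]) {
  cube([4460, 143, 2450]);
  translate([0, 2517, 0]) cube([4460, 143, 2450]);
  translate([0, 143, 0]) cube([143, 2374, 2450]);
  translate([4317, 143, 0]) cube([143, 2374, 2450]);
}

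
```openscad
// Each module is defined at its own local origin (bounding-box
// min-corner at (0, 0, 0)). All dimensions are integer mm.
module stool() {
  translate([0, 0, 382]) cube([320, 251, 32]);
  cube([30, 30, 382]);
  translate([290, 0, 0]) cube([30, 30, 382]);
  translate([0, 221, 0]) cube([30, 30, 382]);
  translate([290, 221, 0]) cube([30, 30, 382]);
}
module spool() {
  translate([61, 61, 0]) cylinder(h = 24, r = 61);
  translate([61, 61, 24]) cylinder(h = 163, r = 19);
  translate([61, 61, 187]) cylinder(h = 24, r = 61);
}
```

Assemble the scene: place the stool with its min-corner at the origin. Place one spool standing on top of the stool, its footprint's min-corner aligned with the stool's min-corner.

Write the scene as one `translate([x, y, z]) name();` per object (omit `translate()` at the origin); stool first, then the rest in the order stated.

stool();
translate([0, 0, 414]) spool();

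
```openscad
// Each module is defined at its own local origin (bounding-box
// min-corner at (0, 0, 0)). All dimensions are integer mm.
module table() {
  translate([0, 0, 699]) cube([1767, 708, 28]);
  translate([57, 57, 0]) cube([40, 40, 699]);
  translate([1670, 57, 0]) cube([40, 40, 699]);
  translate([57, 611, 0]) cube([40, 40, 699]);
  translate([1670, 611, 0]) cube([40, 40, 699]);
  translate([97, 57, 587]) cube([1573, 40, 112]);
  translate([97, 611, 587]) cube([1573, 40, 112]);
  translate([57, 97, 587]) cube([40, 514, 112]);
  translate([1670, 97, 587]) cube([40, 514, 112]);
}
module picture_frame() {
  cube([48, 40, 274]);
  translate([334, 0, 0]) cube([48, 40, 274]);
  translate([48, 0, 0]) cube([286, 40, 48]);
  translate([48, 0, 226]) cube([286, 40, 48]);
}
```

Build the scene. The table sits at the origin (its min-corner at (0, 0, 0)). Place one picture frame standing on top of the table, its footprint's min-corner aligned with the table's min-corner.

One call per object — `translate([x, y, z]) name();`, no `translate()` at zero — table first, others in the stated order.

table();
translate([0, 0, 727]) picture_frame();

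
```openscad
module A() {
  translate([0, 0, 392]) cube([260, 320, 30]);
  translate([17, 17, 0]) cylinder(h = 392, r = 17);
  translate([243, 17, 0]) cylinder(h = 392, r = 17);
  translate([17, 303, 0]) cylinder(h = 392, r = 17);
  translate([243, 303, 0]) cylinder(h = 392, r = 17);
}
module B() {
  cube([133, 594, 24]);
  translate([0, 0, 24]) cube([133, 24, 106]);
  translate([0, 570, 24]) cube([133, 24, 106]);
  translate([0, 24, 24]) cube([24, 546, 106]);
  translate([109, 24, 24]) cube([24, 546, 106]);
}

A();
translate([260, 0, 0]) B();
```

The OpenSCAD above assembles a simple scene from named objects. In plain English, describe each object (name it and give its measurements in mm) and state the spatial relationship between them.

A is a simple wooden stool: a rectangular seat 260 mm (x) by 320 mm (y), 30 mm thick, top face at z = 422 mm, on four round legs, each 34 mm in diameter. The legs rest on z = 0, each leg's axis is inset half a diameter from the nearest pair of seat edges (so the leg's bounding box is flush with the corner).

B is an open-topped rectangular box: outside dimensions 133×594×130 mm, with a uniform wall and base thickness of 24 mm. The base is a full 133×594 slab on the floor; four walls sit on top of the base. The front and back walls (the −y and +y sides) span the full width; the two side walls fit between them.

The open box is against the stool's +x side, with their −y faces flush.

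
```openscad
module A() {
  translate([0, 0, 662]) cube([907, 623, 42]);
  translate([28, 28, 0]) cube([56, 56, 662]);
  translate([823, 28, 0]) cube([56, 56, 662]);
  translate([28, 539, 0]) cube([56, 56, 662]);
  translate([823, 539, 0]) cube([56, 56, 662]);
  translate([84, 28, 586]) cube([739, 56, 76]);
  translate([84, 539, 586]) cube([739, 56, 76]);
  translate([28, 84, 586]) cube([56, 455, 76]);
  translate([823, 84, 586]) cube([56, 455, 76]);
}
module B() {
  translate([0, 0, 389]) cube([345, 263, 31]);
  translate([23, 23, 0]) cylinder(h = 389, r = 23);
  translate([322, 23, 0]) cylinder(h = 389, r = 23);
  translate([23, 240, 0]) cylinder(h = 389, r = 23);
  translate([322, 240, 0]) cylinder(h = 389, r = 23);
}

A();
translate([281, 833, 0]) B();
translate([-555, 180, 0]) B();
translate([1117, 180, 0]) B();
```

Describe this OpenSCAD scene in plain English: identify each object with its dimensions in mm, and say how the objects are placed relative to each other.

A is a rectangular dining table. The top is 907×623×42 mm with its upper surface at z = 704 mm. It stands on four 56×56 mm square legs, each inset 28 mm from the nearest pair of top edges, running from the floor to the underside of the top. Four apron rails, 56 mm thick and 76 mm tall, run between adjacent legs with their top edges flush with the underside of the top and their outer faces flush with the legs' outer faces.

B is a four-legged stool. The seat is a 345×263×31 mm slab whose top surface is at z = 420 mm; four round legs, each 46 mm in diameter, run from the floor (z = 0) to the underside of the seat, each leg's axis is inset half a diameter from the nearest pair of seat edges (so the leg's bounding box is flush with the corner).

Three stools sit around the table at the +y, −x, +x sides.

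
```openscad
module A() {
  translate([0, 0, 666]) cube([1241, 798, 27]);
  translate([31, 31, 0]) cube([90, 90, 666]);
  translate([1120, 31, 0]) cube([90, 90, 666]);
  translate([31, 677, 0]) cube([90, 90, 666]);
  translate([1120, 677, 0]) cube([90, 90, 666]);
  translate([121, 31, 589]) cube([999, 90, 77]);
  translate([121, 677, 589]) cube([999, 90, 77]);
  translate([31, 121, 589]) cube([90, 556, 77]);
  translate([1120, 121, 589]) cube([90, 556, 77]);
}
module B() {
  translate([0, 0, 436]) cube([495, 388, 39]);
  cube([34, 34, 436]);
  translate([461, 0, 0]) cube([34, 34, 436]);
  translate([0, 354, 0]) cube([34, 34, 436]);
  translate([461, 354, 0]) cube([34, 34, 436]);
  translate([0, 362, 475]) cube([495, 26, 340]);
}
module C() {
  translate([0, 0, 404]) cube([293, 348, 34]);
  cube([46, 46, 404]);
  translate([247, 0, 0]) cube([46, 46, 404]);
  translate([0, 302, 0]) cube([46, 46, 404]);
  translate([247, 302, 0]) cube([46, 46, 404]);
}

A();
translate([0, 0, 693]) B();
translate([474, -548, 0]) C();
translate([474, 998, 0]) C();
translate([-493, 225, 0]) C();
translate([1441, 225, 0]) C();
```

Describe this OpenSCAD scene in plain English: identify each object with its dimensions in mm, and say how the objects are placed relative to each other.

A is a table: top 1241 mm (x) × 798 mm (y), 27 mm thick, upper face at z = 693 mm, on four 90×90 mm square legs, each inset 31 mm from the nearest pair of top edges, running from z = 0 to the bottom of the top. Four apron rails, 90 mm thick and 77 mm tall, run between adjacent legs with their top edges flush with the underside of the top and their outer faces flush with the legs' outer faces.

B is a chair. The seat is a 495×388×39 mm slab with its top at z = 475 mm, on four 34×34 mm corner legs (flush with the seat edges, standing on z = 0). A flat backrest 26 mm thick, 340 mm tall, spans the full seat width and rises from the seat top along its +y edge, rear face flush with the rear of the seat.

C is a four-legged stool. The seat is a 293×348×34 mm slab whose top surface is at z = 438 mm; four square legs, each 46×46 mm in cross-section, run from the floor (z = 0) to the underside of the seat, each flush with a corner of the seat.

The chair is on top of the table. Four stools sit around the table at the −y, +y, −x, +x sides.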